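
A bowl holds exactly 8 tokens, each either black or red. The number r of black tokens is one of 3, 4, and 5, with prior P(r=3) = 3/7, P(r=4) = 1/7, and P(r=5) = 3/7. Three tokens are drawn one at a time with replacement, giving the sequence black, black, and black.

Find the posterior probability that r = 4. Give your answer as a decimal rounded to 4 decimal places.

0.1231

For each hypothesis, P(data | H) works out to: P(data | r = 3) = (3/8)(3/8)(3/8) = 0.052734; P(data | r = 4) = (4/8)(4/8)(4/8) = 0.125; P(data | r = 5) = (5/8)(5/8)(5/8) = 0.24414.
The prior-weighted likelihoods are 3/7 · 0.052734 = 0.0226, 1/7 · 0.125 = 0.017857, 3/7 · 0.24414 = 0.10463; these sum to 0.14509.
So P(r = 4 | data) = (0.017857) / (0.14509) = 0.12308.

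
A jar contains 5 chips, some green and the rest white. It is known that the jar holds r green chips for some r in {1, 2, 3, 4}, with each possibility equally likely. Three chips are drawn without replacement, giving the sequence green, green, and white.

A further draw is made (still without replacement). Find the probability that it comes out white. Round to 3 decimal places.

0.400

Compute the likelihood of the observed sequence for each case: P(data | r = 1) = (1/5)(0/4) = 0; P(data | r = 2) = (2/5)(1/4)(3/3) = 1/10; P(data | r = 3) = (3/5)(2/4)(2/3) = 1/5; P(data | r = 4) = (4/5)(3/4)(1/3) = 1/5.
The prior-weighted likelihoods are 1/4 · 0 = 0, 1/4 · 1/10 = 1/40, 1/4 · 1/5 = 1/20, 1/4 · 1/5 = 1/20; these sum to 1/8.
Normalising, the posterior is P(r = 1 | data) = 0, P(r = 2 | data) = 1/5, P(r = 3 | data) = 2/5, P(r = 4 | data) = 2/5.
The predictive probability is P(white next | data) = (1)(1/5) + (1/2)(2/5) + (0)(2/5) = 2/5.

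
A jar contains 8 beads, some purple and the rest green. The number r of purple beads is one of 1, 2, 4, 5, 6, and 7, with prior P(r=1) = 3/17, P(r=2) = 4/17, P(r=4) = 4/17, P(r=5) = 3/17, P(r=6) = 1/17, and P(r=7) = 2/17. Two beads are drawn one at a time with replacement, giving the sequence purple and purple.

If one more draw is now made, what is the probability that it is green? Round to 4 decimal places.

0.3288

The likelihood of the observed sequence under each hypothesis: P(data | r = 1) = (1/8)(1/8) = 0.015625; P(data | r = 2) = (2/8)(2/8) = 0.0625; P(data | r = 4) = (4/8)(4/8) = 0.25; P(data | r = 5) = (5/8)(5/8) = 0.39062; P(data | r = 6) = (6/8)(6/8) = 0.5625; P(data | r = 7) = (7/8)(7/8) = 0.76562.
The prior-weighted likelihoods are 3/17 · 0.015625 = 0.0027574, 4/17 · 0.0625 = 0.014706, 4/17 · 0.25 = 0.058824, 3/17 · 0.39062 = 0.068934, 1/17 · 0.5625 = 0.033088, 2/17 · 0.76562 = 0.090074; with total 0.26838.
The posterior is then P(r = 1 | data) = 0.010274, P(r = 2 | data) = 0.054795, P(r = 4 | data) = 0.21918, P(r = 5 | data) = 0.25685, P(r = 6 | data) = 0.12329, P(r = 7 | data) = 0.33562.
So P(green next | data) = Σ P(green next | H) P(H | data) = (7/8)(0.010274) + (3/4)(0.054795) + (1/2)(0.21918) + (3/8)(0.25685) + (1/4)(0.12329) + (1/8)(0.33562) = 0.32877.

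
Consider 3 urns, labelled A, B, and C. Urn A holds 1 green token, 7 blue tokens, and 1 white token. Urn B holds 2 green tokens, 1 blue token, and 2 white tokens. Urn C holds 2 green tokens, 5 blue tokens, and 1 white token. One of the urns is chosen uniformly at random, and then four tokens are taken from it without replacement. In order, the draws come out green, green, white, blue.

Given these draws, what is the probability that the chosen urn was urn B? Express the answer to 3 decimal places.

0.848

Under each hypothesis, the probability of the observed sequence is: P(data | urn A) = (1/9)(0/8) = 0; P(data | urn B) = (2/5)(1/4)(2/3)(1/2) = 1/30; P(data | urn C) = (2/8)(1/7)(1/6)(5/5) = 1/168.
Weighting by the prior gives 1/3 · 0 = 0, 1/3 · 1/30 = 1/90, 1/3 · 1/168 = 1/504; summing to 11/840.
So P(urn B | data) = (1/90) / (11/840) = 28/33.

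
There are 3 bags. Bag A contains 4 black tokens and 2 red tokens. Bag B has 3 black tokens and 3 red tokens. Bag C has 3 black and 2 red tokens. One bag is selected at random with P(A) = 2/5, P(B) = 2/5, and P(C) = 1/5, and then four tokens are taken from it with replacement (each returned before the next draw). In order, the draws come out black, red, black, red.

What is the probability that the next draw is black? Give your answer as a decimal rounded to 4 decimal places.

Compute the likelihood of the observed sequence for each case: P(data | bag A) = (4/6)(2/6)(4/6)(2/6) = 0.049383; P(data | bag B) = (3/6)(3/6)(3/6)(3/6) = 0.0625; P(data | bag C) = (3/5)(2/5)(3/5)(2/5) = 0.0576.
The prior-weighted likelihoods are 2/5 · 0.049383 = 0.019753, 2/5 · 0.0625 = 0.025, 1/5 · 0.0576 = 0.01152; these sum to 0.056273.
Normalising, the posterior is P(bag A | data) = 0.35102, P(bag B | data) = 0.44426, P(bag C | data) = 0.20472.
The predictive probability is P(black next | data) = (2/3)(0.35102) + (1/2)(0.44426) + (3/5)(0.20472) = 0.57898.

0.5790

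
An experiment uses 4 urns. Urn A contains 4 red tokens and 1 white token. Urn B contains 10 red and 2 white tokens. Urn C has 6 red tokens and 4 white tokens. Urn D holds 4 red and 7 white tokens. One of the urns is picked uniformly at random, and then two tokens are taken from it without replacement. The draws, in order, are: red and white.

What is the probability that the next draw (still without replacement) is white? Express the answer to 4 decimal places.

0.3264

Compute the likelihood of the observed sequence for each case: P(data | urn A) = (4/5)(1/4) = 1/5; P(data | urn B) = (10/12)(2/11) = 5/33; P(data | urn C) = (6/10)(4/9) = 4/15; P(data | urn D) = (4/11)(7/10) = 14/55.
Weighting by the prior gives 1/4 · 1/5 = 1/20, 1/4 · 5/33 = 5/132, 1/4 · 4/15 = 1/15, 1/4 · 14/55 = 7/110; summing to 12/55.
Normalising, the posterior is P(urn A | data) = 11/48, P(urn B | data) = 25/144, P(urn C | data) = 11/36, P(urn D | data) = 7/24.
So P(white next | data) = Σ P(white next | H) P(H | data) = (0)(11/48) + (1/10)(25/144) + (3/8)(11/36) + (2/3)(7/24) = 47/144.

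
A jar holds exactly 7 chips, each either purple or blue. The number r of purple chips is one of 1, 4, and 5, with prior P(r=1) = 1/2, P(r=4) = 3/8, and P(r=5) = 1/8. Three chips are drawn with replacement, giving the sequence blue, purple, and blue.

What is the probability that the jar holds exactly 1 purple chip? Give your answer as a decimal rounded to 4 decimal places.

0.5294

Under each hypothesis, the probability of the observed sequence is: P(data | r = 1) = (6/7)(1/7)(6/7) = 36/343; P(data | r = 4) = (3/7)(4/7)(3/7) = 36/343; P(data | r = 5) = (2/7)(5/7)(2/7) = 20/343.
The prior-weighted likelihoods are 1/2 · 36/343 = 18/343, 3/8 · 36/343 = 27/686, 1/8 · 20/343 = 5/686; these sum to 34/343.
So P(r = 1 | data) = (18/343) / (34/343) = 9/17.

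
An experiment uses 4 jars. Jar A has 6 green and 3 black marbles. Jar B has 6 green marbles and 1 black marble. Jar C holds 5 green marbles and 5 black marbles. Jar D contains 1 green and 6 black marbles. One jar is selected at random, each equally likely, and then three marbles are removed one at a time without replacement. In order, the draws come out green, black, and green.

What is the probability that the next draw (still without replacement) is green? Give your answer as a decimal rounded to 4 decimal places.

Under each hypothesis, the probability of the observed sequence is: P(data | jar A) = (6/9)(3/8)(5/7) = 5/28; P(data | jar B) = (6/7)(1/6)(5/5) = 1/7; P(data | jar C) = (5/10)(5/9)(4/8) = 5/36; P(data | jar D) = (1/7)(6/6)(0/5) = 0.
Weighting by the prior gives 1/4 · 5/28 = 5/112, 1/4 · 1/7 = 1/28, 1/4 · 5/36 = 5/144, 1/4 · 0 = 0; with total 29/252.
Normalising, the posterior is P(jar A | data) = 45/116, P(jar B | data) = 9/29, P(jar C | data) = 35/116, P(jar D | data) = 0.
So P(green next | data) = Σ P(green next | H) P(H | data) = (2/3)(45/116) + (1)(9/29) + (3/7)(35/116) = 81/116.

0.6983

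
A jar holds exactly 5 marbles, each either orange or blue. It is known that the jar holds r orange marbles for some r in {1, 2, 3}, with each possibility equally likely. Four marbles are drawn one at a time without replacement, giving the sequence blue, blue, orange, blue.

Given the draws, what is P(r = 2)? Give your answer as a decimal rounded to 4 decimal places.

0.3333

The likelihood of the observed sequence under each hypothesis: P(data | r = 1) = (4/5)(3/4)(1/3)(2/2) = 1/5; P(data | r = 2) = (3/5)(2/4)(2/3)(1/2) = 1/10; P(data | r = 3) = (2/5)(1/4)(3/3)(0/2) = 0.
The prior-weighted likelihoods are 1/3 · 1/5 = 1/15, 1/3 · 1/10 = 1/30, 1/3 · 0 = 0; with total 1/10.
Hence P(r = 2 | data) = (1/30) / (1/10) = 1/3.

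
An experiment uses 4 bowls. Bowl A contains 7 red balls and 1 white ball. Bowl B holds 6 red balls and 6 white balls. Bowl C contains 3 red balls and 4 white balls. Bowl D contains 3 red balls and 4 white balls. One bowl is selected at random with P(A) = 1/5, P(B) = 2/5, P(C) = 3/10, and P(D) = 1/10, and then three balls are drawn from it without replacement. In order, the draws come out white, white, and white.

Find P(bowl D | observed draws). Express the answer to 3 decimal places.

0.139

Under each hypothesis, the probability of the observed sequence is: P(data | bowl A) = (1/8)(0/7) = 0; P(data | bowl B) = (6/12)(5/11)(4/10) = 0.090909; P(data | bowl C) = (4/7)(3/6)(2/5) = 0.11429; P(data | bowl D) = (4/7)(3/6)(2/5) = 0.11429.
The prior-weighted likelihoods are 1/5 · 0 = 0, 2/5 · 0.090909 = 0.036364, 3/10 · 0.11429 = 0.034286, 1/10 · 0.11429 = 0.011429; these sum to 0.082078.
So P(bowl D | data) = (0.011429) / (0.082078) = 0.13924.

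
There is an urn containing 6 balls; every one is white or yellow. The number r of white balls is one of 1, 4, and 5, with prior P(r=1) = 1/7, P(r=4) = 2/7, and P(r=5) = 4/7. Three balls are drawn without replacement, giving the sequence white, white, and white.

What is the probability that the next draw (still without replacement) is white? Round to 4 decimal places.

Under each hypothesis, the probability of the observed sequence is: P(data | r = 1) = (1/6)(0/5) = 0; P(data | r = 4) = (4/6)(3/5)(2/4) = 1/5; P(data | r = 5) = (5/6)(4/5)(3/4) = 1/2.
Multiplying each by its prior: 1/7 · 0 = 0, 2/7 · 1/5 = 2/35, 4/7 · 1/2 = 2/7; summing to 12/35.
Normalising, the posterior is P(r = 1 | data) = 0, P(r = 4 | data) = 1/6, P(r = 5 | data) = 5/6.
Averaging over the posterior, P(white next | data) = (1/3)(1/6) + (2/3)(5/6) = 11/18.

0.6111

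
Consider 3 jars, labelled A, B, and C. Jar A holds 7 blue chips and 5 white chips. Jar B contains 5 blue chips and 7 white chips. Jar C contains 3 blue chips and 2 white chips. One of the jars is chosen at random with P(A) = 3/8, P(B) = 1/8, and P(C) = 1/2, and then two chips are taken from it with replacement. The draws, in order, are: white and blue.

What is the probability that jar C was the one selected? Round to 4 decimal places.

0.4968

Under each hypothesis, the probability of the observed sequence is: P(data | jar A) = (5/12)(7/12) = 0.24306; P(data | jar B) = (7/12)(5/12) = 0.24306; P(data | jar C) = (2/5)(3/5) = 0.24.
Multiplying each by its prior: 3/8 · 0.24306 = 0.091146, 1/8 · 0.24306 = 0.030382, 1/2 · 0.24 = 0.12; these sum to 0.24153.
Hence P(jar C | data) = (0.12) / (0.24153) = 0.49684.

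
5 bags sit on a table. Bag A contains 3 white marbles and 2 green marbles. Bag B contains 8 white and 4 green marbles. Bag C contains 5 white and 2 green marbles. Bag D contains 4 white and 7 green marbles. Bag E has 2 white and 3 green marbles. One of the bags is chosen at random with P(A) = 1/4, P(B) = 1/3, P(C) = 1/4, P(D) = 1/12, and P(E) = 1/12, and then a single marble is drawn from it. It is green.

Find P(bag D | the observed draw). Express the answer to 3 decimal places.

0.138

Compute the likelihood of this draw for each case: P(data | bag A) = (2/5) = 0.4; P(data | bag B) = (4/12) = 0.33333; P(data | bag C) = (2/7) = 0.28571; P(data | bag D) = (7/11) = 0.63636; P(data | bag E) = (3/5) = 0.6.
Multiplying each by its prior: 1/4 · 0.4 = 0.1, 1/3 · 0.33333 = 0.11111, 1/4 · 0.28571 = 0.071429, 1/12 · 0.63636 = 0.05303, 1/12 · 0.6 = 0.05; with total 0.38557.
By Bayes' rule, P(bag D | data) = (0.05303) / (0.38557) = 0.13754.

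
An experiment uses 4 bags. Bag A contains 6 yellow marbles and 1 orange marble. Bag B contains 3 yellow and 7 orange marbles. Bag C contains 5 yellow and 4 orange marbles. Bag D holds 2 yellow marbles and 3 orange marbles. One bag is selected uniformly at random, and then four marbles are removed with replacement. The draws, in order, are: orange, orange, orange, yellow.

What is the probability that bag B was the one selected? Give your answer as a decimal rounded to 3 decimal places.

The likelihood of the observed sequence under each hypothesis: P(data | bag A) = (1/7)(1/7)(1/7)(6/7) = 0.002499; P(data | bag B) = (7/10)(7/10)(7/10)(3/10) = 0.1029; P(data | bag C) = (4/9)(4/9)(4/9)(5/9) = 0.048773; P(data | bag D) = (3/5)(3/5)(3/5)(2/5) = 0.0864.
The prior-weighted likelihoods are 1/4 · 0.002499 = 0.00062474, 1/4 · 0.1029 = 0.025725, 1/4 · 0.048773 = 0.012193, 1/4 · 0.0864 = 0.0216; with total 0.060143.
Therefore the posterior P(bag B | data) = (0.025725) / (0.060143) = 0.42773.

0.428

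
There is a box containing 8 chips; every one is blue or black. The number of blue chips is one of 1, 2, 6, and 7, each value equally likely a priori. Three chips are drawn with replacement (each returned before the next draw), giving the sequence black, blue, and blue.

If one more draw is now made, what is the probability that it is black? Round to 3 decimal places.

0.317

Compute the likelihood of the observed sequence for each case: P(data | r = 1) = (7/8)(1/8)(1/8) = 0.013672; P(data | r = 2) = (6/8)(2/8)(2/8) = 0.046875; P(data | r = 6) = (2/8)(6/8)(6/8) = 0.14062; P(data | r = 7) = (1/8)(7/8)(7/8) = 0.095703.
The prior-weighted likelihoods are 1/4 · 0.013672 = 0.003418, 1/4 · 0.046875 = 0.011719, 1/4 · 0.14062 = 0.035156, 1/4 · 0.095703 = 0.023926; summing to 0.074219.
The posterior is then P(r = 1 | data) = 0.046053, P(r = 2 | data) = 0.15789, P(r = 6 | data) = 0.47368, P(r = 7 | data) = 0.32237.
The predictive probability is P(black next | data) = (7/8)(0.046053) + (3/4)(0.15789) + (1/4)(0.47368) + (1/8)(0.32237) = 0.31743.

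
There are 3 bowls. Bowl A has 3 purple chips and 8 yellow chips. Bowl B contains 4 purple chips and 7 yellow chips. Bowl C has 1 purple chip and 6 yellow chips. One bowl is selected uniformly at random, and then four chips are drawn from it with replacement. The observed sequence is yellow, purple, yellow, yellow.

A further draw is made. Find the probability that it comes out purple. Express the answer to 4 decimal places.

0.2618

Compute the likelihood of the observed sequence for each case: P(data | bowl A) = (8/11)(3/11)(8/11)(8/11) = 0.10491; P(data | bowl B) = (7/11)(4/11)(7/11)(7/11) = 0.093709; P(data | bowl C) = (6/7)(1/7)(6/7)(6/7) = 0.089963.
Multiplying each by its prior: 1/3 · 0.10491 = 0.03497, 1/3 · 0.093709 = 0.031236, 1/3 · 0.089963 = 0.029988; summing to 0.096194.
Normalising, the posterior is P(bowl A | data) = 0.36354, P(bowl B | data) = 0.32472, P(bowl C | data) = 0.31174.
Averaging over the posterior, P(purple next | data) = (3/11)(0.36354) + (4/11)(0.32472) + (1/7)(0.31174) = 0.26176.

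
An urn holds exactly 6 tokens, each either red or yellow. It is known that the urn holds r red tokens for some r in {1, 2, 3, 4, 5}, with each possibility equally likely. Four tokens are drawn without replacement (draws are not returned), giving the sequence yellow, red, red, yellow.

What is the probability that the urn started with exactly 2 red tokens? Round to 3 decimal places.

0.286

Compute the likelihood of the observed sequence for each case: P(data | r = 1) = (5/6)(1/5)(0/4) = 0; P(data | r = 2) = (4/6)(2/5)(1/4)(3/3) = 1/15; P(data | r = 3) = (3/6)(3/5)(2/4)(2/3) = 1/10; P(data | r = 4) = (2/6)(4/5)(3/4)(1/3) = 1/15; P(data | r = 5) = (1/6)(5/5)(4/4)(0/3) = 0.
Multiplying each by its prior: 1/5 · 0 = 0, 1/5 · 1/15 = 1/75, 1/5 · 1/10 = 1/50, 1/5 · 1/15 = 1/75, 1/5 · 0 = 0; these sum to 7/150.
By Bayes' rule, P(r = 2 | data) = (1/75) / (7/150) = 2/7.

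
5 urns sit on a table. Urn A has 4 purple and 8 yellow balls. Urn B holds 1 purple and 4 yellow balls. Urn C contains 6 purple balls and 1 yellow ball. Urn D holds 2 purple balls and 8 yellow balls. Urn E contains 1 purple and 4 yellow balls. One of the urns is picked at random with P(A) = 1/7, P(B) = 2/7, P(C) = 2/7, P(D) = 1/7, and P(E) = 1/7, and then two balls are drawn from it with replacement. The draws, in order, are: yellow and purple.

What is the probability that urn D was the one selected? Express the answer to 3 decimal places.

0.145

For each hypothesis, P(data | H) works out to: P(data | urn A) = (8/12)(4/12) = 0.22222; P(data | urn B) = (4/5)(1/5) = 0.16; P(data | urn C) = (1/7)(6/7) = 0.12245; P(data | urn D) = (8/10)(2/10) = 0.16; P(data | urn E) = (4/5)(1/5) = 0.16.
Weighting by the prior gives 1/7 · 0.22222 = 0.031746, 2/7 · 0.16 = 0.045714, 2/7 · 0.12245 = 0.034985, 1/7 · 0.16 = 0.022857, 1/7 · 0.16 = 0.022857; with total 0.15816.
So P(urn D | data) = (0.022857) / (0.15816) = 0.14452.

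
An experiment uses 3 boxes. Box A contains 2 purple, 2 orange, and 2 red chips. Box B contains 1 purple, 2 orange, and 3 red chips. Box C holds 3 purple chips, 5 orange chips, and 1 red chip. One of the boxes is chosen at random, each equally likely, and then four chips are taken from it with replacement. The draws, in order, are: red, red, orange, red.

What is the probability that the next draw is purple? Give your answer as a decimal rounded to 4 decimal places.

0.2066

For each hypothesis, P(data | H) works out to: P(data | box A) = (2/6)(2/6)(2/6)(2/6) = 0.012346; P(data | box B) = (3/6)(3/6)(2/6)(3/6) = 0.041667; P(data | box C) = (1/9)(1/9)(5/9)(1/9) = 0.00076208.
Multiplying each by its prior: 1/3 · 0.012346 = 0.0041152, 1/3 · 0.041667 = 0.013889, 1/3 · 0.00076208 = 0.00025403; summing to 0.018258.
Dividing through by the total gives posterior P(box A | data) = 0.22539, P(box B | data) = 0.7607, P(box C | data) = 0.013913.
The predictive probability is P(purple next | data) = (1/3)(0.22539) + (1/6)(0.7607) + (1/3)(0.013913) = 0.20655.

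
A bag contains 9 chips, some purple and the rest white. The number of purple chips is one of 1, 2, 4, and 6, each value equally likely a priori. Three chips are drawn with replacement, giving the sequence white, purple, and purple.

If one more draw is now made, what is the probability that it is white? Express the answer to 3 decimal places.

0.488

For each hypothesis, P(data | H) works out to: P(data | r = 1) = (8/9)(1/9)(1/9) = 8/729; P(data | r = 2) = (7/9)(2/9)(2/9) = 28/729; P(data | r = 4) = (5/9)(4/9)(4/9) = 80/729; P(data | r = 6) = (3/9)(6/9)(6/9) = 4/27.
Multiplying each by its prior: 1/4 · 8/729 = 2/729, 1/4 · 28/729 = 7/729, 1/4 · 80/729 = 20/729, 1/4 · 4/27 = 1/27; with total 56/729.
Dividing through by the total gives posterior P(r = 1 | data) = 1/28, P(r = 2 | data) = 1/8, P(r = 4 | data) = 5/14, P(r = 6 | data) = 27/56.
So P(white next | data) = Σ P(white next | H) P(H | data) = (8/9)(1/28) + (7/9)(1/8) + (5/9)(5/14) + (1/3)(27/56) = 41/84.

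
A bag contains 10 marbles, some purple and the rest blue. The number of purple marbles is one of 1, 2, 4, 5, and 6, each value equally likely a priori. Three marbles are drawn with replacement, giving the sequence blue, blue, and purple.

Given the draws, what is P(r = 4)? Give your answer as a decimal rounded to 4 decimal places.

Under each hypothesis, the probability of the observed sequence is: P(data | r = 1) = (9/10)(9/10)(1/10) = 0.081; P(data | r = 2) = (8/10)(8/10)(2/10) = 0.128; P(data | r = 4) = (6/10)(6/10)(4/10) = 0.144; P(data | r = 5) = (5/10)(5/10)(5/10) = 0.125; P(data | r = 6) = (4/10)(4/10)(6/10) = 0.096.
The prior-weighted likelihoods are 1/5 · 0.081 = 0.0162, 1/5 · 0.128 = 0.0256, 1/5 · 0.144 = 0.0288, 1/5 · 0.125 = 0.025, 1/5 · 0.096 = 0.0192; summing to 0.1148.
Therefore the posterior P(r = 4 | data) = (0.0288) / (0.1148) = 0.25087.

0.2509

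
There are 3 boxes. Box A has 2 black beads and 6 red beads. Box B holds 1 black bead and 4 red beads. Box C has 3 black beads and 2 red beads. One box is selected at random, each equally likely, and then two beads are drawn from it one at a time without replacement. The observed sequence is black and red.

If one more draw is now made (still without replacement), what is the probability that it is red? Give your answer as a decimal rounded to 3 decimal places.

0.670

The likelihood of the observed sequence under each hypothesis: P(data | box A) = (2/8)(6/7) = 3/14; P(data | box B) = (1/5)(4/4) = 1/5; P(data | box C) = (3/5)(2/4) = 3/10.
Weighting by the prior gives 1/3 · 3/14 = 1/14, 1/3 · 1/5 = 1/15, 1/3 · 3/10 = 1/10; with total 5/21.
Dividing through by the total gives posterior P(box A | data) = 3/10, P(box B | data) = 7/25, P(box C | data) = 21/50.
Averaging over the posterior, P(red next | data) = (5/6)(3/10) + (1)(7/25) + (1/3)(21/50) = 67/100.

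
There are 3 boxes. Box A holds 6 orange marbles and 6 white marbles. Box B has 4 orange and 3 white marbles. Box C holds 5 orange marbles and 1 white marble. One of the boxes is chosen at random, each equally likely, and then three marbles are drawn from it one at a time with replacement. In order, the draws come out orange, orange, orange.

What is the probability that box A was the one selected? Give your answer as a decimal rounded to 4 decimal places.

0.1404

Under each hypothesis, the probability of the observed sequence is: P(data | box A) = (6/12)(6/12)(6/12) = 0.125; P(data | box B) = (4/7)(4/7)(4/7) = 0.18659; P(data | box C) = (5/6)(5/6)(5/6) = 0.5787.
Multiplying each by its prior: 1/3 · 0.125 = 0.041667, 1/3 · 0.18659 = 0.062196, 1/3 · 0.5787 = 0.1929; summing to 0.29676.
Therefore the posterior P(box A | data) = (0.041667) / (0.29676) = 0.1404.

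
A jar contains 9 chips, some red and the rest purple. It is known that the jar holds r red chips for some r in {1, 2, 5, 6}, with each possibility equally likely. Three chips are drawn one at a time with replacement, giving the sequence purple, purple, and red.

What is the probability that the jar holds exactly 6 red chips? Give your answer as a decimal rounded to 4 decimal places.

0.1824

For each hypothesis, P(data | H) works out to: P(data | r = 1) = (8/9)(8/9)(1/9) = 0.087791; P(data | r = 2) = (7/9)(7/9)(2/9) = 0.13443; P(data | r = 5) = (4/9)(4/9)(5/9) = 0.10974; P(data | r = 6) = (3/9)(3/9)(6/9) = 0.074074.
Multiplying each by its prior: 1/4 · 0.087791 = 0.021948, 1/4 · 0.13443 = 0.033608, 1/4 · 0.10974 = 0.027435, 1/4 · 0.074074 = 0.018519; summing to 0.10151.
By Bayes' rule, P(r = 6 | data) = (0.018519) / (0.10151) = 0.18243.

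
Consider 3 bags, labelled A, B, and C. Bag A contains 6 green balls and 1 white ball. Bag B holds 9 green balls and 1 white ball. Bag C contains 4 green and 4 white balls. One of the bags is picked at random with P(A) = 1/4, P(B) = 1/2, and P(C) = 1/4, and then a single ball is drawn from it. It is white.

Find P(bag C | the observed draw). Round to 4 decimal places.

The likelihood of this draw under each hypothesis: P(data | bag A) = (1/7) = 1/7; P(data | bag B) = (1/10) = 1/10; P(data | bag C) = (4/8) = 1/2.
The prior-weighted likelihoods are 1/4 · 1/7 = 1/28, 1/2 · 1/10 = 1/20, 1/4 · 1/2 = 1/8; with total 59/280.
So P(bag C | data) = (1/8) / (59/280) = 35/59.

0.5932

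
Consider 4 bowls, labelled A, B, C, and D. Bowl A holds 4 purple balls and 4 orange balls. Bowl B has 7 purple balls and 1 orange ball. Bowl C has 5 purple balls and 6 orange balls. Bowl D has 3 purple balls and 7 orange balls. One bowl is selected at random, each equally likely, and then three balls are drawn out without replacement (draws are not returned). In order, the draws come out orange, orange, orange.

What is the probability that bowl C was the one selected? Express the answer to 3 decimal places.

For each hypothesis, P(data | H) works out to: P(data | bowl A) = (4/8)(3/7)(2/6) = 0.071429; P(data | bowl B) = (1/8)(0/7) = 0; P(data | bowl C) = (6/11)(5/10)(4/9) = 0.12121; P(data | bowl D) = (7/10)(6/9)(5/8) = 0.29167.
The prior-weighted likelihoods are 1/4 · 0.071429 = 0.017857, 1/4 · 0 = 0, 1/4 · 0.12121 = 0.030303, 1/4 · 0.29167 = 0.072917; with total 0.12108.
Hence P(bowl C | data) = (0.030303) / (0.12108) = 0.25028.

0.250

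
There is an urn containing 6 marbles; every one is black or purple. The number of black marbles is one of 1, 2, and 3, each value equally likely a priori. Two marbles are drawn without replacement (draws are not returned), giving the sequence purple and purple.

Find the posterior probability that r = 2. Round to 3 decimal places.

0.316

For each hypothesis, P(data | H) works out to: P(data | r = 1) = (5/6)(4/5) = 2/3; P(data | r = 2) = (4/6)(3/5) = 2/5; P(data | r = 3) = (3/6)(2/5) = 1/5.
Multiplying each by its prior: 1/3 · 2/3 = 2/9, 1/3 · 2/5 = 2/15, 1/3 · 1/5 = 1/15; with total 19/45.
Hence P(r = 2 | data) = (2/15) / (19/45) = 6/19.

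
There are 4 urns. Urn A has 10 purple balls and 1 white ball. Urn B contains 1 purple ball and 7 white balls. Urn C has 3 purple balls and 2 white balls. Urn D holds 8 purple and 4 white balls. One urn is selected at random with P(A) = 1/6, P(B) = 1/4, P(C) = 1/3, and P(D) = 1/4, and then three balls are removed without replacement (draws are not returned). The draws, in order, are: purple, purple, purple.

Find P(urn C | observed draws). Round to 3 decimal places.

0.153

Under each hypothesis, the probability of the observed sequence is: P(data | urn A) = (10/11)(9/10)(8/9) = 8/11; P(data | urn B) = (1/8)(0/7) = 0; P(data | urn C) = (3/5)(2/4)(1/3) = 1/10; P(data | urn D) = (8/12)(7/11)(6/10) = 14/55.
The prior-weighted likelihoods are 1/6 · 8/11 = 4/33, 1/4 · 0 = 0, 1/3 · 1/10 = 1/30, 1/4 · 14/55 = 7/110; summing to 12/55.
Hence P(urn C | data) = (1/30) / (12/55) = 11/72.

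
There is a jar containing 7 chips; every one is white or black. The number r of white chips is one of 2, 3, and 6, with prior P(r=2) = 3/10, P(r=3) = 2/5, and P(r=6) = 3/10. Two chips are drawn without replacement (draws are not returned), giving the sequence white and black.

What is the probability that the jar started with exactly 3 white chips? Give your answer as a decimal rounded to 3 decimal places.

0.500

For each hypothesis, P(data | H) works out to: P(data | r = 2) = (2/7)(5/6) = 5/21; P(data | r = 3) = (3/7)(4/6) = 2/7; P(data | r = 6) = (6/7)(1/6) = 1/7.
Multiplying each by its prior: 3/10 · 5/21 = 1/14, 2/5 · 2/7 = 4/35, 3/10 · 1/7 = 3/70; these sum to 8/35.
By Bayes' rule, P(r = 3 | data) = (4/35) / (8/35) = 1/2.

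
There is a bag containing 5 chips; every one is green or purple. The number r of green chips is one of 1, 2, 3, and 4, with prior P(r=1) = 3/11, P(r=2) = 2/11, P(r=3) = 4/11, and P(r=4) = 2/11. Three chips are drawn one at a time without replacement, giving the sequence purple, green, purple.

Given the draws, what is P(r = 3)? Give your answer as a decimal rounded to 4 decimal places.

0.2857

Under each hypothesis, the probability of the observed sequence is: P(data | r = 1) = (4/5)(1/4)(3/3) = 1/5; P(data | r = 2) = (3/5)(2/4)(2/3) = 1/5; P(data | r = 3) = (2/5)(3/4)(1/3) = 1/10; P(data | r = 4) = (1/5)(4/4)(0/3) = 0.
Weighting by the prior gives 3/11 · 1/5 = 3/55, 2/11 · 1/5 = 2/55, 4/11 · 1/10 = 2/55, 2/11 · 0 = 0; with total 7/55.
Therefore the posterior P(r = 3 | data) = (2/55) / (7/55) = 2/7.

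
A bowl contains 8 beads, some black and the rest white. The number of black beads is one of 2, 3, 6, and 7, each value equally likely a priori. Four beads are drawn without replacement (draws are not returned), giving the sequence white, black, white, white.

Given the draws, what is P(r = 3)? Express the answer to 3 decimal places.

0.429

Under each hypothesis, the probability of the observed sequence is: P(data | r = 2) = (6/8)(2/7)(5/6)(4/5) = 1/7; P(data | r = 3) = (5/8)(3/7)(4/6)(3/5) = 3/28; P(data | r = 6) = (2/8)(6/7)(1/6)(0/5) = 0; P(data | r = 7) = (1/8)(7/7)(0/6) = 0.
Weighting by the prior gives 1/4 · 1/7 = 1/28, 1/4 · 3/28 = 3/112, 1/4 · 0 = 0, 1/4 · 0 = 0; these sum to 1/16.
Hence P(r = 3 | data) = (3/112) / (1/16) = 3/7.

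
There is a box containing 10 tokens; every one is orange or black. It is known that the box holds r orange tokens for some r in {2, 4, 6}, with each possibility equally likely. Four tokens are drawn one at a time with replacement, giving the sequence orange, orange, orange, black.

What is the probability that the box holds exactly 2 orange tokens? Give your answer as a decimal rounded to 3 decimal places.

0.049

Under each hypothesis, the probability of the observed sequence is: P(data | r = 2) = (2/10)(2/10)(2/10)(8/10) = 0.0064; P(data | r = 4) = (4/10)(4/10)(4/10)(6/10) = 0.0384; P(data | r = 6) = (6/10)(6/10)(6/10)(4/10) = 0.0864.
The prior-weighted likelihoods are 1/3 · 0.0064 = 0.0021333, 1/3 · 0.0384 = 0.0128, 1/3 · 0.0864 = 0.0288; with total 0.043733.
So P(r = 2 | data) = (0.0021333) / (0.043733) = 0.04878.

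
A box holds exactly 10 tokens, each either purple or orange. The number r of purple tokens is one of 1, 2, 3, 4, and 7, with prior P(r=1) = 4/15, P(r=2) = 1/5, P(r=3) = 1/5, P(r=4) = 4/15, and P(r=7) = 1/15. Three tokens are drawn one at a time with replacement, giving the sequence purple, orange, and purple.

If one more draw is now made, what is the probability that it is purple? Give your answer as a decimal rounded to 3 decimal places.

The likelihood of the observed sequence under each hypothesis: P(data | r = 1) = (1/10)(9/10)(1/10) = 0.009; P(data | r = 2) = (2/10)(8/10)(2/10) = 0.032; P(data | r = 3) = (3/10)(7/10)(3/10) = 0.063; P(data | r = 4) = (4/10)(6/10)(4/10) = 0.096; P(data | r = 7) = (7/10)(3/10)(7/10) = 0.147.
The prior-weighted likelihoods are 4/15 · 0.009 = 0.0024, 1/5 · 0.032 = 0.0064, 1/5 · 0.063 = 0.0126, 4/15 · 0.096 = 0.0256, 1/15 · 0.147 = 0.0098; summing to 0.0568.
The posterior is then P(r = 1 | data) = 0.042254, P(r = 2 | data) = 0.11268, P(r = 3 | data) = 0.22183, P(r = 4 | data) = 0.4507, P(r = 7 | data) = 0.17254.
So P(purple next | data) = Σ P(purple next | H) P(H | data) = (1/10)(0.042254) + (1/5)(0.11268) + (3/10)(0.22183) + (2/5)(0.4507) + (7/10)(0.17254) = 0.39437.

0.394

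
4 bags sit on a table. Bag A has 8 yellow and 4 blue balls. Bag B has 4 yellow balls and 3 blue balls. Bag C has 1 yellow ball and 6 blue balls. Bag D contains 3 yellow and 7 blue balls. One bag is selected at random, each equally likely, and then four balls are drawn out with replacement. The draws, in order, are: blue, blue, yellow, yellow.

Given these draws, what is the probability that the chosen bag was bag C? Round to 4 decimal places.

Compute the likelihood of the observed sequence for each case: P(data | bag A) = (4/12)(4/12)(8/12)(8/12) = 0.049383; P(data | bag B) = (3/7)(3/7)(4/7)(4/7) = 0.059975; P(data | bag C) = (6/7)(6/7)(1/7)(1/7) = 0.014994; P(data | bag D) = (7/10)(7/10)(3/10)(3/10) = 0.0441.
The prior-weighted likelihoods are 1/4 · 0.049383 = 0.012346, 1/4 · 0.059975 = 0.014994, 1/4 · 0.014994 = 0.0037484, 1/4 · 0.0441 = 0.011025; with total 0.042113.
So P(bag C | data) = (0.0037484) / (0.042113) = 0.089009.

0.0890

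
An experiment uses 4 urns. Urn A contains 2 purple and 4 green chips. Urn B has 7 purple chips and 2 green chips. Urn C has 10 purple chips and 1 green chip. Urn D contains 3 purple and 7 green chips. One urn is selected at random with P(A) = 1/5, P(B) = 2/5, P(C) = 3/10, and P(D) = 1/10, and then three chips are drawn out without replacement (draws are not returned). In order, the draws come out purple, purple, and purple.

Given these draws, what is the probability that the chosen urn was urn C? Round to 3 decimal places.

Compute the likelihood of the observed sequence for each case: P(data | urn A) = (2/6)(1/5)(0/4) = 0; P(data | urn B) = (7/9)(6/8)(5/7) = 0.41667; P(data | urn C) = (10/11)(9/10)(8/9) = 0.72727; P(data | urn D) = (3/10)(2/9)(1/8) = 0.0083333.
Multiplying each by its prior: 1/5 · 0 = 0, 2/5 · 0.41667 = 0.16667, 3/10 · 0.72727 = 0.21818, 1/10 · 0.0083333 = 0.00083333; with total 0.38568.
So P(urn C | data) = (0.21818) / (0.38568) = 0.5657.

0.566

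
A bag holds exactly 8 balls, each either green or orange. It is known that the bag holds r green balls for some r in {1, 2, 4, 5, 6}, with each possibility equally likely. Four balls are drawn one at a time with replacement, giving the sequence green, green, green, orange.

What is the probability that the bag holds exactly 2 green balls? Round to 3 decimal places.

The likelihood of the observed sequence under each hypothesis: P(data | r = 1) = (1/8)(1/8)(1/8)(7/8) = 0.001709; P(data | r = 2) = (2/8)(2/8)(2/8)(6/8) = 0.011719; P(data | r = 4) = (4/8)(4/8)(4/8)(4/8) = 0.0625; P(data | r = 5) = (5/8)(5/8)(5/8)(3/8) = 0.091553; P(data | r = 6) = (6/8)(6/8)(6/8)(2/8) = 0.10547.
The prior-weighted likelihoods are 1/5 · 0.001709 = 0.0003418, 1/5 · 0.011719 = 0.0023437, 1/5 · 0.0625 = 0.0125, 1/5 · 0.091553 = 0.018311, 1/5 · 0.10547 = 0.021094; summing to 0.05459.
So P(r = 2 | data) = (0.0023437) / (0.05459) = 0.042934.

0.043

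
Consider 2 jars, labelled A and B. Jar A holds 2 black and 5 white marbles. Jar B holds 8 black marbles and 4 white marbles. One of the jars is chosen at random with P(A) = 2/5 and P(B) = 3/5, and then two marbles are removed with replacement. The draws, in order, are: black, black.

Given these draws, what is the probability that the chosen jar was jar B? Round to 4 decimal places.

0.8909

Compute the likelihood of the observed sequence for each case: P(data | jar A) = (2/7)(2/7) = 4/49; P(data | jar B) = (8/12)(8/12) = 4/9.
The prior-weighted likelihoods are 2/5 · 4/49 = 8/245, 3/5 · 4/9 = 4/15; summing to 44/147.
Therefore the posterior P(jar B | data) = (4/15) / (44/147) = 49/55.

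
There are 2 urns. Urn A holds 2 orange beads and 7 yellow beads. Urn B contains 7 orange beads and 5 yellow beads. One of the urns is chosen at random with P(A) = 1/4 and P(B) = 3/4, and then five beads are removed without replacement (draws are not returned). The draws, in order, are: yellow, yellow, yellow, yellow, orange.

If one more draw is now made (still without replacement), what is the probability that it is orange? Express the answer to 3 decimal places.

Compute the likelihood of the observed sequence for each case: P(data | urn A) = (7/9)(6/8)(5/7)(4/6)(2/5) = 0.11111; P(data | urn B) = (5/12)(4/11)(3/10)(2/9)(7/8) = 0.0088384.
Weighting by the prior gives 1/4 · 0.11111 = 0.027778, 3/4 · 0.0088384 = 0.0066288; these sum to 0.034407.
Dividing through by the total gives posterior P(urn A | data) = 0.80734, P(urn B | data) = 0.19266.
Averaging over the posterior, P(orange next | data) = (1/4)(0.80734) + (6/7)(0.19266) = 0.36697.

0.367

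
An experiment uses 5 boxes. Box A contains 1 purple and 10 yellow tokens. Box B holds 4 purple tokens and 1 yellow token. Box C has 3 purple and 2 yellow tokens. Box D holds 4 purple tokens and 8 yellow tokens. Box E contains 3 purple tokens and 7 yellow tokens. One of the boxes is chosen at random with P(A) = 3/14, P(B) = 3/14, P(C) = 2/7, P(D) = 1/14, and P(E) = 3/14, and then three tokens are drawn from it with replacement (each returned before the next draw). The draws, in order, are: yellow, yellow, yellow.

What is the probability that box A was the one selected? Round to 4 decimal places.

0.5840

For each hypothesis, P(data | H) works out to: P(data | box A) = (10/11)(10/11)(10/11) = 0.75131; P(data | box B) = (1/5)(1/5)(1/5) = 0.008; P(data | box C) = (2/5)(2/5)(2/5) = 0.064; P(data | box D) = (8/12)(8/12)(8/12) = 0.2963; P(data | box E) = (7/10)(7/10)(7/10) = 0.343.
Multiplying each by its prior: 3/14 · 0.75131 = 0.161, 3/14 · 0.008 = 0.0017143, 2/7 · 0.064 = 0.018286, 1/14 · 0.2963 = 0.021164, 3/14 · 0.343 = 0.0735; summing to 0.27566.
Hence P(box A | data) = (0.161) / (0.27566) = 0.58404.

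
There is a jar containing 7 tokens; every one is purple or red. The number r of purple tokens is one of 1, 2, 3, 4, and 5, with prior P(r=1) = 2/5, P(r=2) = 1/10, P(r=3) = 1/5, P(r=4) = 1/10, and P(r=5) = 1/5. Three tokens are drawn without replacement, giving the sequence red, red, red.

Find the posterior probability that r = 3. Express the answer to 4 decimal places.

0.0808

The likelihood of the observed sequence under each hypothesis: P(data | r = 1) = (6/7)(5/6)(4/5) = 4/7; P(data | r = 2) = (5/7)(4/6)(3/5) = 2/7; P(data | r = 3) = (4/7)(3/6)(2/5) = 4/35; P(data | r = 4) = (3/7)(2/6)(1/5) = 1/35; P(data | r = 5) = (2/7)(1/6)(0/5) = 0.
The prior-weighted likelihoods are 2/5 · 4/7 = 8/35, 1/10 · 2/7 = 1/35, 1/5 · 4/35 = 4/175, 1/10 · 1/35 = 1/350, 1/5 · 0 = 0; summing to 99/350.
Hence P(r = 3 | data) = (4/175) / (99/350) = 8/99.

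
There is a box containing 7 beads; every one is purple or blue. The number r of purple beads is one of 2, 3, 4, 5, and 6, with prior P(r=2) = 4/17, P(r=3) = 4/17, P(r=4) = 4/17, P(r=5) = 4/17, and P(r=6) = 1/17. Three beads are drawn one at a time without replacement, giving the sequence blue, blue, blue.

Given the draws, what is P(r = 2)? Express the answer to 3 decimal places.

0.667

Compute the likelihood of the observed sequence for each case: P(data | r = 2) = (5/7)(4/6)(3/5) = 2/7; P(data | r = 3) = (4/7)(3/6)(2/5) = 4/35; P(data | r = 4) = (3/7)(2/6)(1/5) = 1/35; P(data | r = 5) = (2/7)(1/6)(0/5) = 0; P(data | r = 6) = (1/7)(0/6) = 0.
The prior-weighted likelihoods are 4/17 · 2/7 = 8/119, 4/17 · 4/35 = 16/595, 4/17 · 1/35 = 4/595, 4/17 · 0 = 0, 1/17 · 0 = 0; with total 12/119.
Therefore the posterior P(r = 2 | data) = (8/119) / (12/119) = 2/3.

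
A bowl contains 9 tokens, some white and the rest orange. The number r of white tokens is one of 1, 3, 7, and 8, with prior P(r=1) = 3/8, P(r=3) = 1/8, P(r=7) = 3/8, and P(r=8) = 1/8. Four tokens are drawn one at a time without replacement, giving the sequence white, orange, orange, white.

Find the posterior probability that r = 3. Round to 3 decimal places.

Compute the likelihood of the observed sequence for each case: P(data | r = 1) = (1/9)(8/8)(7/7)(0/6) = 0; P(data | r = 3) = (3/9)(6/8)(5/7)(2/6) = 5/84; P(data | r = 7) = (7/9)(2/8)(1/7)(6/6) = 1/36; P(data | r = 8) = (8/9)(1/8)(0/7) = 0.
Multiplying each by its prior: 3/8 · 0 = 0, 1/8 · 5/84 = 5/672, 3/8 · 1/36 = 1/96, 1/8 · 0 = 0; summing to 1/56.
Hence P(r = 3 | data) = (5/672) / (1/56) = 5/12.

0.417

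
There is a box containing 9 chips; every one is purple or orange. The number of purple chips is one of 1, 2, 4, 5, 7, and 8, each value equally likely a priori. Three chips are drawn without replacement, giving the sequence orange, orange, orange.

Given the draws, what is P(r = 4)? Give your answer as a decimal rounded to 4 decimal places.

Compute the likelihood of the observed sequence for each case: P(data | r = 1) = (8/9)(7/8)(6/7) = 2/3; P(data | r = 2) = (7/9)(6/8)(5/7) = 5/12; P(data | r = 4) = (5/9)(4/8)(3/7) = 5/42; P(data | r = 5) = (4/9)(3/8)(2/7) = 1/21; P(data | r = 7) = (2/9)(1/8)(0/7) = 0; P(data | r = 8) = (1/9)(0/8) = 0.
Multiplying each by its prior: 1/6 · 2/3 = 1/9, 1/6 · 5/12 = 5/72, 1/6 · 5/42 = 5/252, 1/6 · 1/21 = 1/126, 1/6 · 0 = 0, 1/6 · 0 = 0; with total 5/24.
Therefore the posterior P(r = 4 | data) = (5/252) / (5/24) = 2/21.

0.0952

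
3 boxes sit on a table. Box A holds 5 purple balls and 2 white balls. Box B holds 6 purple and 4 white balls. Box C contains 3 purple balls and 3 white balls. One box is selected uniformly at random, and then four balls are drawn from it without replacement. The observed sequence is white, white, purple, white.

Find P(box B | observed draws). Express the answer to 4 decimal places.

0.3636

Compute the likelihood of the observed sequence for each case: P(data | box A) = (2/7)(1/6)(5/5)(0/4) = 0; P(data | box B) = (4/10)(3/9)(6/8)(2/7) = 1/35; P(data | box C) = (3/6)(2/5)(3/4)(1/3) = 1/20.
The prior-weighted likelihoods are 1/3 · 0 = 0, 1/3 · 1/35 = 1/105, 1/3 · 1/20 = 1/60; with total 11/420.
Therefore the posterior P(box B | data) = (1/105) / (11/420) = 4/11.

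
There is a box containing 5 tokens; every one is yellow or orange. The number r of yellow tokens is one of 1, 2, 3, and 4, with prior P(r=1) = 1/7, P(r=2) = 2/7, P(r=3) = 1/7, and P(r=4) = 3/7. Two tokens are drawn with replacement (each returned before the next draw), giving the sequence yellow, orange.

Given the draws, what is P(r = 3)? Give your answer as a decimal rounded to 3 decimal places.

Under each hypothesis, the probability of the observed sequence is: P(data | r = 1) = (1/5)(4/5) = 4/25; P(data | r = 2) = (2/5)(3/5) = 6/25; P(data | r = 3) = (3/5)(2/5) = 6/25; P(data | r = 4) = (4/5)(1/5) = 4/25.
Multiplying each by its prior: 1/7 · 4/25 = 4/175, 2/7 · 6/25 = 12/175, 1/7 · 6/25 = 6/175, 3/7 · 4/25 = 12/175; these sum to 34/175.
So P(r = 3 | data) = (6/175) / (34/175) = 3/17.

0.176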